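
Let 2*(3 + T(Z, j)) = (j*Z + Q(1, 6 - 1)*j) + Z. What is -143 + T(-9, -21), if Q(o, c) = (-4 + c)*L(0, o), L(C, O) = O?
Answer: -133/2 ≈ -66.500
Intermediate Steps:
Q(o, c) = o*(-4 + c) (Q(o, c) = (-4 + c)*o = o*(-4 + c))
T(Z, j) = -3 + Z/2 + j/2 + Z*j/2 (T(Z, j) = -3 + ((j*Z + (1*(-4 + (6 - 1)))*j) + Z)/2 = -3 + ((Z*j + (1*(-4 + 5))*j) + Z)/2 = -3 + ((Z*j + (1*1)*j) + Z)/2 = -3 + ((Z*j + 1*j) + Z)/2 = -3 + ((Z*j + j) + Z)/2 = -3 + ((j + Z*j) + Z)/2 = -3 + (Z + j + Z*j)/2 = -3 + (Z/2 + j/2 + Z*j/2) = -3 + Z/2 + j/2 + Z*j/2)
-143 + T(-9, -21) = -143 + (-3 + (1/2)*(-9) + (1/2)*(-21) + (1/2)*(-9)*(-21)) = -143 + (-3 - 9/2 - 21/2 + 189/2) = -143 + 153/2 = -133/2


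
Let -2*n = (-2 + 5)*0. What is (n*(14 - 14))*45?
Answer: 0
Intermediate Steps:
n = 0 (n = -(-2 + 5)*0/2 = -3*0/2 = -1/2*0 = 0)
(n*(14 - 14))*45 = (0*(14 - 14))*45 = (0*0)*45 = 0*45 = 0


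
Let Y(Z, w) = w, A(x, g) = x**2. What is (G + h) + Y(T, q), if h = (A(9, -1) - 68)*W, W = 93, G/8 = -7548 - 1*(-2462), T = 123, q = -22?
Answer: -39501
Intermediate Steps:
G = -40688 (G = 8*(-7548 - 1*(-2462)) = 8*(-7548 + 2462) = 8*(-5086) = -40688)
h = 1209 (h = (9**2 - 68)*93 = (81 - 68)*93 = 13*93 = 1209)
(G + h) + Y(T, q) = (-40688 + 1209) - 22 = -39479 - 22 = -39501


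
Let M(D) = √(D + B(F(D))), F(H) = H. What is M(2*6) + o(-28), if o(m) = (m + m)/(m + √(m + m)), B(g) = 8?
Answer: 28/15 + 2*√5 + 2*I*√14/15 ≈ 6.3388 + 0.49889*I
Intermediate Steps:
o(m) = 2*m/(m + √2*√m) (o(m) = (2*m)/(m + √(2*m)) = (2*m)/(m + √2*√m) = 2*m/(m + √2*√m))
M(D) = √(8 + D) (M(D) = √(D + 8) = √(8 + D))
M(2*6) + o(-28) = √(8 + 2*6) + 2*(-28)/(-28 + √2*√(-28)) = √(8 + 12) + 2*(-28)/(-28 + √2*(2*I*√7)) = √20 + 2*(-28)/(-28 + 2*I*√14) = 2*√5 - 56/(-28 + 2*I*√14) = -56/(-28 + 2*I*√14) + 2*√5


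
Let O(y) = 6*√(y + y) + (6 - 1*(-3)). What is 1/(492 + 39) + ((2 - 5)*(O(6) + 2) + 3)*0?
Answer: 1/531 ≈ 0.0018832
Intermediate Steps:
O(y) = 9 + 6*√2*√y (O(y) = 6*√(2*y) + (6 + 3) = 6*(√2*√y) + 9 = 6*√2*√y + 9 = 9 + 6*√2*√y)
1/(492 + 39) + ((2 - 5)*(O(6) + 2) + 3)*0 = 1/(492 + 39) + ((2 - 5)*((9 + 6*√2*√6) + 2) + 3)*0 = 1/531 + (-3*((9 + 12*√3) + 2) + 3)*0 = 1/531 + (-3*(11 + 12*√3) + 3)*0 = 1/531 + ((-33 - 36*√3) + 3)*0 = 1/531 + (-30 - 36*√3)*0 = 1/531 + 0 = 1/531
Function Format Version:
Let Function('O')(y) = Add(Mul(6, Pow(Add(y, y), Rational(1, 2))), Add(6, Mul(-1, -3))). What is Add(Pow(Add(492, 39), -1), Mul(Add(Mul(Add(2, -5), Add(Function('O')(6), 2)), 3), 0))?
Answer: Rational(1, 531) ≈ 0.0018832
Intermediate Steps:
Function('O')(y) = Add(9, Mul(6, Pow(2, Rational(1, 2)), Pow(y, Rational(1, 2)))) (Function('O')(y) = Add(Mul(6, Pow(Mul(2, y), Rational(1, 2))), Add(6, 3)) = Add(Mul(6, Mul(Pow(2, Rational(1, 2)), Pow(y, Rational(1, 2)))), 9) = Add(Mul(6, Pow(2, Rational(1, 2)), Pow(y, Rational(1, 2))), 9) = Add(9, Mul(6, Pow(2, Rational(1, 2)), Pow(y, Rational(1, 2)))))
Add(Pow(Add(492, 39), -1), Mul(Add(Mul(Add(2, -5), Add(Function('O')(6), 2)), 3), 0)) = Add(Pow(Add(492, 39), -1), Mul(Add(Mul(Add(2, -5), Add(Add(9, Mul(6, Pow(2, Rational(1, 2)), Pow(6, Rational(1, 2)))), 2)), 3), 0)) = Add(Pow(531, -1), Mul(Add(Mul(-3, Add(Add(9, Mul(12, Pow(3, Rational(1, 2)))), 2)), 3), 0)) = Add(Rational(1, 531), Mul(Add(Mul(-3, Add(11, Mul(12, Pow(3, Rational(1, 2))))), 3), 0)) = Add(Rational(1, 531), Mul(Add(Add(-33, Mul(-36, Pow(3, Rational(1, 2)))), 3), 0)) = Add(Rational(1, 531), Mul(Add(-30, Mul(-36, Pow(3, Rational(1, 2)))), 0)) = Add(Rational(1, 531), 0) = Rational(1, 531)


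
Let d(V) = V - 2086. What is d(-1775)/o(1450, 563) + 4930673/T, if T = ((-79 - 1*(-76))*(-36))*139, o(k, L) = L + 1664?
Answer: 10922647439/33431724 ≈ 326.71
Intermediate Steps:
o(k, L) = 1664 + L
d(V) = -2086 + V
T = 15012 (T = ((-79 + 76)*(-36))*139 = -3*(-36)*139 = 108*139 = 15012)
d(-1775)/o(1450, 563) + 4930673/T = (-2086 - 1775)/(1664 + 563) + 4930673/15012 = -3861/2227 + 4930673*(1/15012) = -3861*1/2227 + 4930673/15012 = -3861/2227 + 4930673/15012 = 10922647439/33431724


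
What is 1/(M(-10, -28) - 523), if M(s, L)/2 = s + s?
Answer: -1/563 ≈ -0.0017762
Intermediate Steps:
M(s, L) = 4*s (M(s, L) = 2*(s + s) = 2*(2*s) = 4*s)
1/(M(-10, -28) - 523) = 1/(4*(-10) - 523) = 1/(-40 - 523) = 1/(-563) = -1/563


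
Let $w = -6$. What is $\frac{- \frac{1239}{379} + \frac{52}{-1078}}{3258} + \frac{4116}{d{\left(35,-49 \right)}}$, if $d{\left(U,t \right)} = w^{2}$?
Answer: $\frac{76093586263}{665547498} \approx 114.33$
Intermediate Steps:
$d{\left(U,t \right)} = 36$ ($d{\left(U,t \right)} = \left(-6\right)^{2} = 36$)
$\frac{- \frac{1239}{379} + \frac{52}{-1078}}{3258} + \frac{4116}{d{\left(35,-49 \right)}} = \frac{- \frac{1239}{379} + \frac{52}{-1078}}{3258} + \frac{4116}{36} = \left(\left(-1239\right) \frac{1}{379} + 52 \left(- \frac{1}{1078}\right)\right) \frac{1}{3258} + 4116 \cdot \frac{1}{36} = \left(- \frac{1239}{379} - \frac{26}{539}\right) \frac{1}{3258} + \frac{343}{3} = \left(- \frac{677675}{204281}\right) \frac{1}{3258} + \frac{343}{3} = - \frac{677675}{665547498} + \frac{343}{3} = \frac{76093586263}{665547498}$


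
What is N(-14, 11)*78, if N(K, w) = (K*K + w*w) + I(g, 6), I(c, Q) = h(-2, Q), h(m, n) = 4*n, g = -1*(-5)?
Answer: 26598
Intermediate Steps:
g = 5
I(c, Q) = 4*Q
N(K, w) = 24 + K² + w² (N(K, w) = (K*K + w*w) + 4*6 = (K² + w²) + 24 = 24 + K² + w²)
N(-14, 11)*78 = (24 + (-14)² + 11²)*78 = (24 + 196 + 121)*78 = 341*78 = 26598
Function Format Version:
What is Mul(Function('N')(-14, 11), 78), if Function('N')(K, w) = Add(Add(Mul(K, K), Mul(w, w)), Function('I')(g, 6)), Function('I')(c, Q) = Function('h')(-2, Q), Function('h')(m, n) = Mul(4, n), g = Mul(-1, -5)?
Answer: 26598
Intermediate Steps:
g = 5
Function('I')(c, Q) = Mul(4, Q)
Function('N')(K, w) = Add(24, Pow(K, 2), Pow(w, 2)) (Function('N')(K, w) = Add(Add(Mul(K, K), Mul(w, w)), Mul(4, 6)) = Add(Add(Pow(K, 2), Pow(w, 2)), 24) = Add(24, Pow(K, 2), Pow(w, 2)))
Mul(Function('N')(-14, 11), 78) = Mul(Add(24, Pow(-14, 2), Pow(11, 2)), 78) = Mul(Add(24, 196, 121), 78) = Mul(341, 78) = 26598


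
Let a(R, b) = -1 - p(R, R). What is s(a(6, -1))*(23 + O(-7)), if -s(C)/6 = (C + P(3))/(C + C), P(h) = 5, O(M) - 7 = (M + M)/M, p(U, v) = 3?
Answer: 24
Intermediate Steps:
O(M) = 9 (O(M) = 7 + (M + M)/M = 7 + (2*M)/M = 7 + 2 = 9)
a(R, b) = -4 (a(R, b) = -1 - 1*3 = -1 - 3 = -4)
s(C) = -3*(5 + C)/C (s(C) = -6*(C + 5)/(C + C) = -6*(5 + C)/(2*C) = -6*(5 + C)*1/(2*C) = -3*(5 + C)/C)
s(a(6, -1))*(23 + O(-7)) = (-3 - 15/(-4))*(23 + 9) = (-3 - 15*(-¼))*32 = (-3 + 15/4)*32 = (¾)*32 = 24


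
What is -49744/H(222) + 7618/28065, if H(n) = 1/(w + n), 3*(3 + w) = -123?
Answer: -248499626462/28065 ≈ -8.8544e+6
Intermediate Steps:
w = -44 (w = -3 + (1/3)*(-123) = -3 - 41 = -44)
H(n) = 1/(-44 + n)
-49744/H(222) + 7618/28065 = -49744/(1/(-44 + 222)) + 7618/28065 = -49744/(1/178) + 7618*(1/28065) = -49744/1/178 + 7618/28065 = -49744*178 + 7618/28065 = -8854432 + 7618/28065 = -248499626462/28065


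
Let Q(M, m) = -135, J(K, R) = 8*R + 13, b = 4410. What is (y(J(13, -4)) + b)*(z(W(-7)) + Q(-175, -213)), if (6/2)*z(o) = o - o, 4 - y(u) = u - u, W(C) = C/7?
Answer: -595890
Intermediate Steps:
W(C) = C/7 (W(C) = C*(⅐) = C/7)
J(K, R) = 13 + 8*R
y(u) = 4 (y(u) = 4 - (u - u) = 4 - 1*0 = 4 + 0 = 4)
z(o) = 0 (z(o) = (o - o)/3 = (⅓)*0 = 0)
(y(J(13, -4)) + b)*(z(W(-7)) + Q(-175, -213)) = (4 + 4410)*(0 - 135) = 4414*(-135) = -595890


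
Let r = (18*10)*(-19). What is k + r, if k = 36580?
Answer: 33160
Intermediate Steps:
r = -3420 (r = 180*(-19) = -3420)
k + r = 36580 - 3420 = 33160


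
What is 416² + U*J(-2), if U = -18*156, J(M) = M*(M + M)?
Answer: 150592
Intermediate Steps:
J(M) = 2*M² (J(M) = M*(2*M) = 2*M²)
U = -2808
416² + U*J(-2) = 416² - 5616*(-2)² = 173056 - 5616*4 = 173056 - 2808*8 = 173056 - 22464 = 150592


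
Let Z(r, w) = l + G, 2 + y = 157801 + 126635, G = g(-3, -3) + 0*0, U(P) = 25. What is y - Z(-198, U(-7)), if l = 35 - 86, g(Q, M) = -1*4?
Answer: 284489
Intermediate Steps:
g(Q, M) = -4
G = -4 (G = -4 + 0*0 = -4 + 0 = -4)
y = 284434 (y = -2 + (157801 + 126635) = -2 + 284436 = 284434)
l = -51
Z(r, w) = -55 (Z(r, w) = -51 - 4 = -55)
y - Z(-198, U(-7)) = 284434 - 1*(-55) = 284434 + 55 = 284489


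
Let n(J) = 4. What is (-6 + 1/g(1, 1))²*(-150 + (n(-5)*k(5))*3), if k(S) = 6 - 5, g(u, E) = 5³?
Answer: -77418138/15625 ≈ -4954.8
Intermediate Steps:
g(u, E) = 125
k(S) = 1
(-6 + 1/g(1, 1))²*(-150 + (n(-5)*k(5))*3) = (-6 + 1/125)²*(-150 + (4*1)*3) = (-6 + 1/125)²*(-150 + 4*3) = (-749/125)²*(-150 + 12) = (561001/15625)*(-138) = -77418138/15625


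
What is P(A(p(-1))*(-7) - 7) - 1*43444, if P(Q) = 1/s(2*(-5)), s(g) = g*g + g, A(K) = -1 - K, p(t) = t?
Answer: -3909959/90 ≈ -43444.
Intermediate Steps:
s(g) = g + g² (s(g) = g² + g = g + g²)
P(Q) = 1/90 (P(Q) = 1/((2*(-5))*(1 + 2*(-5))) = 1/(-10*(1 - 10)) = 1/(-10*(-9)) = 1/90)
P(A(p(-1))*(-7) - 7) - 1*43444 = 1/90 - 1*43444 = 1/90 - 43444 = -3909959/90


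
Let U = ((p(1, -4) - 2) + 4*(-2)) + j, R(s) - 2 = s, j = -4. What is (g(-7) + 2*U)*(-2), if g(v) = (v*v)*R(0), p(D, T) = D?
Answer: -144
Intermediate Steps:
R(s) = 2 + s
g(v) = 2*v² (g(v) = (v*v)*(2 + 0) = v²*2 = 2*v²)
U = -13 (U = ((1 - 2) + 4*(-2)) - 4 = (-1 - 8) - 4 = -9 - 4 = -13)
(g(-7) + 2*U)*(-2) = (2*(-7)² + 2*(-13))*(-2) = (2*49 - 26)*(-2) = (98 - 26)*(-2) = 72*(-2) = -144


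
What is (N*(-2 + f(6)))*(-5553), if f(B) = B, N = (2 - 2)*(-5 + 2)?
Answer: 0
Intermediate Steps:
N = 0 (N = 0*(-3) = 0)
(N*(-2 + f(6)))*(-5553) = (0*(-2 + 6))*(-5553) = (0*4)*(-5553) = 0*(-5553) = 0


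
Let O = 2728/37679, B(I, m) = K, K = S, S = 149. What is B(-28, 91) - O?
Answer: 5611443/37679 ≈ 148.93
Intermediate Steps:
K = 149
B(I, m) = 149
O = 2728/37679 (O = 2728*(1/37679) = 2728/37679 ≈ 0.072401)
B(-28, 91) - O = 149 - 1*2728/37679 = 149 - 2728/37679 = 5611443/37679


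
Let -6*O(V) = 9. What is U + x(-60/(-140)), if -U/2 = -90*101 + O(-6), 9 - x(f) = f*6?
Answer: 127326/7 ≈ 18189.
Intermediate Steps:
x(f) = 9 - 6*f (x(f) = 9 - f*6 = 9 - 6*f)
O(V) = -3/2 (O(V) = -⅙*9 = -3/2)
U = 18183 (U = -2*(-90*101 - 3/2) = -2*(-9090 - 3/2) = -2*(-18183/2) = 18183)
U + x(-60/(-140)) = 18183 + (9 - (-360)/(-140)) = 18183 + (9 - (-360)*(-1)/140) = 18183 + (9 - 6*3/7) = 18183 + (9 - 18/7) = 18183 + 45/7 = 127326/7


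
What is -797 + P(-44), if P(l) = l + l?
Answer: -885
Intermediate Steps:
P(l) = 2*l
-797 + P(-44) = -797 + 2*(-44) = -797 - 88 = -885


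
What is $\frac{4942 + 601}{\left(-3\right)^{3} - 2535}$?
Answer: $- \frac{5543}{2562} \approx -2.1635$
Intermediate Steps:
$\frac{4942 + 601}{\left(-3\right)^{3} - 2535} = \frac{5543}{-27 - 2535} = \frac{5543}{-2562} = 5543 \left(- \frac{1}{2562}\right) = - \frac{5543}{2562}$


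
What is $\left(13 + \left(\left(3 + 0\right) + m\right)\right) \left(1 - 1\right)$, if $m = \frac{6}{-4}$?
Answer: $0$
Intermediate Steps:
$m = - \frac{3}{2}$ ($m = 6 \left(- \frac{1}{4}\right) = - \frac{3}{2} \approx -1.5$)
$\left(13 + \left(\left(3 + 0\right) + m\right)\right) \left(1 - 1\right) = \left(13 + \left(\left(3 + 0\right) - \frac{3}{2}\right)\right) \left(1 - 1\right) = \left(13 + \left(3 - \frac{3}{2}\right)\right) \left(1 - 1\right) = \left(13 + \frac{3}{2}\right) 0 = \frac{29}{2} \cdot 0 = 0$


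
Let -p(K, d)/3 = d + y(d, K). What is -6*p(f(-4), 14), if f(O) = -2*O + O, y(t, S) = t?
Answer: 504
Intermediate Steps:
f(O) = -O
p(K, d) = -6*d (p(K, d) = -3*(d + d) = -6*d)
-6*p(f(-4), 14) = -(-36)*14 = -6*(-84) = 504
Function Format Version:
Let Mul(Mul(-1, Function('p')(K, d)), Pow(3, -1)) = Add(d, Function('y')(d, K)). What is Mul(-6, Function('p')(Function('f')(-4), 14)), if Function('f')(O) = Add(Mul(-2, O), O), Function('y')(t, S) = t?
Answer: 504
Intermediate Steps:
Function('f')(O) = Mul(-1, O)
Function('p')(K, d) = Mul(-6, d) (Function('p')(K, d) = Mul(-3, Add(d, d)) = Mul(-3, Mul(2, d)) = Mul(-6, d))
Mul(-6, Function('p')(Function('f')(-4), 14)) = Mul(-6, Mul(-6, 14)) = Mul(-6, -84) = 504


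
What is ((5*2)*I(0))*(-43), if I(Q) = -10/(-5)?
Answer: -860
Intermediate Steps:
I(Q) = 2 (I(Q) = -10*(-⅕) = 2)
((5*2)*I(0))*(-43) = ((5*2)*2)*(-43) = (10*2)*(-43) = 20*(-43) = -860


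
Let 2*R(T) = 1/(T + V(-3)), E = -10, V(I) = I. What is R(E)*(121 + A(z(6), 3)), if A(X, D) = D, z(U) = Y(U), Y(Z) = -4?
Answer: -62/13 ≈ -4.7692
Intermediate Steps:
z(U) = -4
R(T) = 1/(2*(-3 + T)) (R(T) = 1/(2*(T - 3)) = 1/(2*(-3 + T)))
R(E)*(121 + A(z(6), 3)) = (1/(2*(-3 - 10)))*(121 + 3) = ((½)/(-13))*124 = ((½)*(-1/13))*124 = -1/26*124 = -62/13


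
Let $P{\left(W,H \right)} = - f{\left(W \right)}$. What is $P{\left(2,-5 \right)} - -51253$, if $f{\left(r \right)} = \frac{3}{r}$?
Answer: $\frac{102503}{2} \approx 51252.0$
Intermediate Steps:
$P{\left(W,H \right)} = - \frac{3}{W}$
$P{\left(2,-5 \right)} - -51253 = - \frac{3}{2} - -51253 = \left(-3\right) \frac{1}{2} + 51253 = - \frac{3}{2} + 51253 = \frac{102503}{2}$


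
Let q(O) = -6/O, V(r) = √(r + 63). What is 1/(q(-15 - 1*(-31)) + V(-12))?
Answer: 8/1085 + 64*√51/3255 ≈ 0.14779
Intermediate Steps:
V(r) = √(63 + r)
1/(q(-15 - 1*(-31)) + V(-12)) = 1/(-6/(-15 - 1*(-31)) + √(63 - 12)) = 1/(-6/(-15 + 31) + √51) = 1/(-6/16 + √51) = 1/(-6*1/16 + √51) = 1/(-3/8 + √51)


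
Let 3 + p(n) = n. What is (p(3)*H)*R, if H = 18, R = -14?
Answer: 0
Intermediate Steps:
p(n) = -3 + n
(p(3)*H)*R = ((-3 + 3)*18)*(-14) = (0*18)*(-14) = 0*(-14) = 0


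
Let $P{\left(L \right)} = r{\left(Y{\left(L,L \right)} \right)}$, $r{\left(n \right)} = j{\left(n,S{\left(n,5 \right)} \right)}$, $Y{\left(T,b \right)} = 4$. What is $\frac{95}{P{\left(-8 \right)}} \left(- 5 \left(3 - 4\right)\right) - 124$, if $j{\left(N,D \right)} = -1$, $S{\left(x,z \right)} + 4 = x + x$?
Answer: $-599$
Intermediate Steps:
$S{\left(x,z \right)} = -4 + 2 x$ ($S{\left(x,z \right)} = -4 + \left(x + x\right) = -4 + 2 x$)
$r{\left(n \right)} = -1$
$P{\left(L \right)} = -1$
$\frac{95}{P{\left(-8 \right)}} \left(- 5 \left(3 - 4\right)\right) - 124 = \frac{95}{-1} \left(- 5 \left(3 - 4\right)\right) - 124 = 95 \left(-1\right) \left(\left(-5\right) \left(-1\right)\right) - 124 = \left(-95\right) 5 - 124 = -475 - 124 = -599$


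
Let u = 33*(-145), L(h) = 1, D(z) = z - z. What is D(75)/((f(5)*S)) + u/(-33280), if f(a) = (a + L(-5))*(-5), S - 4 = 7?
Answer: 957/6656 ≈ 0.14378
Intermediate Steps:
D(z) = 0
S = 11 (S = 4 + 7 = 11)
f(a) = -5 - 5*a (f(a) = (a + 1)*(-5) = (1 + a)*(-5) = -5 - 5*a)
u = -4785
D(75)/((f(5)*S)) + u/(-33280) = 0/(((-5 - 5*5)*11)) - 4785/(-33280) = 0/(((-5 - 25)*11)) - 4785*(-1/33280) = 0/((-30*11)) + 957/6656 = 0/(-330) + 957/6656 = 0*(-1/330) + 957/6656 = 0 + 957/6656 = 957/6656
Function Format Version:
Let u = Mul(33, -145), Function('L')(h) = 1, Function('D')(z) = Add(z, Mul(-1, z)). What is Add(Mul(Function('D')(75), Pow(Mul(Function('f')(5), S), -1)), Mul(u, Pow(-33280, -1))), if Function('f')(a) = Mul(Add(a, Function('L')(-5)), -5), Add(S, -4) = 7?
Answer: Rational(957, 6656) ≈ 0.14378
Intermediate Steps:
Function('D')(z) = 0
S = 11 (S = Add(4, 7) = 11)
Function('f')(a) = Add(-5, Mul(-5, a)) (Function('f')(a) = Mul(Add(a, 1), -5) = Mul(Add(1, a), -5) = Add(-5, Mul(-5, a)))
u = -4785
Add(Mul(Function('D')(75), Pow(Mul(Function('f')(5), S), -1)), Mul(u, Pow(-33280, -1))) = Add(Mul(0, Pow(Mul(Add(-5, Mul(-5, 5)), 11), -1)), Mul(-4785, Pow(-33280, -1))) = Add(Mul(0, Pow(Mul(Add(-5, -25), 11), -1)), Mul(-4785, Rational(-1, 33280))) = Add(Mul(0, Pow(Mul(-30, 11), -1)), Rational(957, 6656)) = Add(Mul(0, Pow(-330, -1)), Rational(957, 6656)) = Add(Mul(0, Rational(-1, 330)), Rational(957, 6656)) = Add(0, Rational(957, 6656)) = Rational(957, 6656)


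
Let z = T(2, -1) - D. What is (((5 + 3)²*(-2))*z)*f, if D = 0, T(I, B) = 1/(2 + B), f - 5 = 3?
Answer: -1024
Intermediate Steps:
f = 8 (f = 5 + 3 = 8)
z = 1 (z = 1/(2 - 1) - 1*0 = 1/1 + 0 = 1 + 0 = 1)
(((5 + 3)²*(-2))*z)*f = (((5 + 3)²*(-2))*1)*8 = ((8²*(-2))*1)*8 = ((64*(-2))*1)*8 = -128*1*8 = -128*8 = -1024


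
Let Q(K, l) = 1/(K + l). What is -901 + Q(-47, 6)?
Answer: -36942/41 ≈ -901.02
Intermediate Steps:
-901 + Q(-47, 6) = -901 + 1/(-47 + 6) = -901 + 1/(-41) = -901 - 1/41 = -36942/41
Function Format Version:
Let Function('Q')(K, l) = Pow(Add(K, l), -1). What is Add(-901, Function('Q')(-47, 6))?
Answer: Rational(-36942, 41) ≈ -901.02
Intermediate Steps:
Add(-901, Function('Q')(-47, 6)) = Add(-901, Pow(Add(-47, 6), -1)) = Add(-901, Pow(-41, -1)) = Add(-901, Rational(-1, 41)) = Rational(-36942, 41)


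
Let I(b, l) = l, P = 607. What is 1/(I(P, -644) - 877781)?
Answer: -1/878425 ≈ -1.1384e-6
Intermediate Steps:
1/(I(P, -644) - 877781) = 1/(-644 - 877781) = 1/(-878425) = -1/878425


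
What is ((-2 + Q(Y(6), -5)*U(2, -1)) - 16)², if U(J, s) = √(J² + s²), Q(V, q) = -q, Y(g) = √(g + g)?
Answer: 449 - 180*√5 ≈ 46.508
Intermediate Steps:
Y(g) = √2*√g (Y(g) = √(2*g) = √2*√g)
((-2 + Q(Y(6), -5)*U(2, -1)) - 16)² = ((-2 + (-1*(-5))*√(2² + (-1)²)) - 16)² = ((-2 + 5*√(4 + 1)) - 16)² = ((-2 + 5*√5) - 16)² = (-18 + 5*√5)²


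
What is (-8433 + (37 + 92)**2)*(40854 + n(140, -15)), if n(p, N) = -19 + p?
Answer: 336322800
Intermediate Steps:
(-8433 + (37 + 92)**2)*(40854 + n(140, -15)) = (-8433 + (37 + 92)**2)*(40854 + (-19 + 140)) = (-8433 + 129**2)*(40854 + 121) = (-8433 + 16641)*40975 = 8208*40975 = 336322800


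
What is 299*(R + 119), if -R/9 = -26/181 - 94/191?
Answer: 1289218931/34571 ≈ 37292.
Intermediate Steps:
R = 197820/34571 (R = -9*(-26/181 - 94/191) = -9*(-21980/34571) = 197820/34571 ≈ 5.7221)
299*(R + 119) = 299*(197820/34571 + 119) = 299*(4311769/34571) = 1289218931/34571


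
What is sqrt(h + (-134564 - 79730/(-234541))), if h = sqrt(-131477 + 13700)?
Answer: sqrt(-7402277058404154 + 55009480681*I*sqrt(117777))/234541 ≈ 0.46777 + 366.83*I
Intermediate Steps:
h = I*sqrt(117777) (h = sqrt(-117777) = I*sqrt(117777) ≈ 343.19*I)
sqrt(h + (-134564 - 79730/(-234541))) = sqrt(I*sqrt(117777) + (-134564 - 79730/(-234541))) = sqrt(I*sqrt(117777) + (-134564 - 79730*(-1)/234541)) = sqrt(I*sqrt(117777) + (-134564 - 1*(-79730/234541))) = sqrt(I*sqrt(117777) + (-134564 + 79730/234541)) = sqrt(I*sqrt(117777) - 31560695394/234541) = sqrt(-31560695394/234541 + I*sqrt(117777))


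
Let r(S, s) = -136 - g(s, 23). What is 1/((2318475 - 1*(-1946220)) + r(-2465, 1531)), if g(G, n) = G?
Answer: 1/4263028 ≈ 2.3458e-7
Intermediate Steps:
r(S, s) = -136 - s
1/((2318475 - 1*(-1946220)) + r(-2465, 1531)) = 1/((2318475 - 1*(-1946220)) + (-136 - 1*1531)) = 1/((2318475 + 1946220) + (-136 - 1531)) = 1/(4264695 - 1667) = 1/4263028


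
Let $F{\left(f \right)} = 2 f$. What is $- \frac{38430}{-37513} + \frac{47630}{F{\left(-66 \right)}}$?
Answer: $- \frac{11569295}{32154} \approx -359.81$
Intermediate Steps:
$- \frac{38430}{-37513} + \frac{47630}{F{\left(-66 \right)}} = - \frac{38430}{-37513} + \frac{47630}{2 \left(-66\right)} = \left(-38430\right) \left(- \frac{1}{37513}\right) + \frac{47630}{-132} = \frac{5490}{5359} + 47630 \left(- \frac{1}{132}\right) = \frac{5490}{5359} - \frac{2165}{6} = - \frac{11569295}{32154}$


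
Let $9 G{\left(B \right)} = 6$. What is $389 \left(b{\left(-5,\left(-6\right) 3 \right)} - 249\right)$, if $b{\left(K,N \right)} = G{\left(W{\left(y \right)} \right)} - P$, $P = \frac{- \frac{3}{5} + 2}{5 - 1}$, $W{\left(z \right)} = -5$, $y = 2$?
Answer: $- \frac{5804269}{60} \approx -96738.0$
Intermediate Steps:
$G{\left(B \right)} = \frac{2}{3}$ ($G{\left(B \right)} = \frac{1}{9} \cdot 6 = \frac{2}{3}$)
$P = \frac{7}{20}$ ($P = \frac{\left(-3\right) \frac{1}{5} + 2}{4} = \left(- \frac{3}{5} + 2\right) \frac{1}{4} = \frac{7}{5} \cdot \frac{1}{4} = \frac{7}{20} \approx 0.35$)
$b{\left(K,N \right)} = \frac{19}{60}$ ($b{\left(K,N \right)} = \frac{2}{3} - \frac{7}{20} = \frac{19}{60}$)
$389 \left(b{\left(-5,\left(-6\right) 3 \right)} - 249\right) = 389 \left(\frac{19}{60} - 249\right) = 389 \left(- \frac{14921}{60}\right) = - \frac{5804269}{60}$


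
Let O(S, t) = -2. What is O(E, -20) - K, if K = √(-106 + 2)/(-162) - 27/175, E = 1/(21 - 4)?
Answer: -323/175 + I*√26/81 ≈ -1.8457 + 0.062951*I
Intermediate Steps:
E = 1/17 ≈ 0.058824
K = -27/175 - I*√26/81 (K = √(-104)*(-1/162) - 27*1/175 = (2*I*√26)*(-1/162) - 27/175 = -I*√26/81 - 27/175 = -27/175 - I*√26/81 ≈ -0.15429 - 0.062951*I)
O(E, -20) - K = -2 - (-27/175 - I*√26/81) = -2 + (27/175 + I*√26/81) = -323/175 + I*√26/81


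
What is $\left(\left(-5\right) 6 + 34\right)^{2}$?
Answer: $16$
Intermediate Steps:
$\left(\left(-5\right) 6 + 34\right)^{2} = \left(-30 + 34\right)^{2} = 4^{2} = 16$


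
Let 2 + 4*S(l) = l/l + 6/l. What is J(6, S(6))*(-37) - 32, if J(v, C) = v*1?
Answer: -254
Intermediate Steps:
S(l) = -¼ + 3/(2*l) (S(l) = -½ + (l/l + 6/l)/4 = -½ + (1 + 6/l)/4 = -½ + (¼ + 3/(2*l)) = -¼ + 3/(2*l))
J(v, C) = v
J(6, S(6))*(-37) - 32 = 6*(-37) - 32 = -222 - 32 = -254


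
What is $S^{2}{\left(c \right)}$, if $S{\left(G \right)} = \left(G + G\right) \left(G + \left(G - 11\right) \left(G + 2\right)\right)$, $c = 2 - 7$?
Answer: $184900$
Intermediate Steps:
$c = -5$
$S{\left(G \right)} = 2 G \left(G + \left(-11 + G\right) \left(2 + G\right)\right)$
$S^{2}{\left(c \right)} = \left(2 \left(-5\right) \left(-22 + \left(-5\right)^{2} - -40\right)\right)^{2} = \left(2 \left(-5\right) \left(-22 + 25 + 40\right)\right)^{2} = \left(2 \left(-5\right) 43\right)^{2} = \left(-430\right)^{2} = 184900$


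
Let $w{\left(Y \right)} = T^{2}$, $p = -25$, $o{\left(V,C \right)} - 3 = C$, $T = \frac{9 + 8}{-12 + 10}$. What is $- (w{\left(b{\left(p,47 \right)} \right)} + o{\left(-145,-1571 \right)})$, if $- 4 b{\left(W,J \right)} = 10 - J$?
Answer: $\frac{5983}{4} \approx 1495.8$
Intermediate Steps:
$T = - \frac{17}{2}$ ($T = \frac{17}{-2} = 17 \left(- \frac{1}{2}\right) = - \frac{17}{2} \approx -8.5$)
$o{\left(V,C \right)} = 3 + C$
$b{\left(W,J \right)} = - \frac{5}{2} + \frac{J}{4}$ ($b{\left(W,J \right)} = - \frac{10 - J}{4} = - \frac{5}{2} + \frac{J}{4}$)
$w{\left(Y \right)} = \frac{289}{4}$ ($w{\left(Y \right)} = \left(- \frac{17}{2}\right)^{2} = \frac{289}{4}$)
$- (w{\left(b{\left(p,47 \right)} \right)} + o{\left(-145,-1571 \right)}) = - (\frac{289}{4} + \left(3 - 1571\right)) = - (\frac{289}{4} - 1568) = \left(-1\right) \left(- \frac{5983}{4}\right) = \frac{5983}{4}$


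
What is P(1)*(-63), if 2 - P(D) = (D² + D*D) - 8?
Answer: -504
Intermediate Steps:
P(D) = 10 - 2*D² (P(D) = 2 - ((D² + D*D) - 8) = 2 - ((D² + D²) - 8) = 2 - (2*D² - 8) = 2 - (-8 + 2*D²) = 2 + (8 - 2*D²) = 10 - 2*D²)
P(1)*(-63) = (10 - 2*1²)*(-63) = (10 - 2*1)*(-63) = (10 - 2)*(-63) = 8*(-63) = -504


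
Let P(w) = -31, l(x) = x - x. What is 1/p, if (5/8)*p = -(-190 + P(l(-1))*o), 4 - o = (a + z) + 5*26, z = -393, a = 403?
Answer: -5/32208 ≈ -0.00015524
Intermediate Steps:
l(x) = 0
o = -136 (o = 4 - ((403 - 393) + 5*26) = 4 - (10 + 130) = 4 - 1*140 = 4 - 140 = -136)
p = -32208/5 (p = 8*(-(-190 - 31*(-136)))/5 = 8*(-(-190 + 4216))/5 = 8*(-1*4026)/5 = (8/5)*(-4026) = -32208/5 ≈ -6441.6)
1/p = 1/(-32208/5) = -5/32208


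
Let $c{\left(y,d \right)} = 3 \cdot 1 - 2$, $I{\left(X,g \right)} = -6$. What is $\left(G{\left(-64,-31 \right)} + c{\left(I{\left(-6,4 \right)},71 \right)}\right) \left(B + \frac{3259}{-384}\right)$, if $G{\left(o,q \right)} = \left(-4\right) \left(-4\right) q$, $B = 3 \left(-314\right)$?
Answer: $\frac{60222855}{128} \approx 4.7049 \cdot 10^{5}$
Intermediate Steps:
$c{\left(y,d \right)} = 1$ ($c{\left(y,d \right)} = 3 - 2 = 1$)
$B = -942$
$G{\left(o,q \right)} = 16 q$
$\left(G{\left(-64,-31 \right)} + c{\left(I{\left(-6,4 \right)},71 \right)}\right) \left(B + \frac{3259}{-384}\right) = \left(16 \left(-31\right) + 1\right) \left(-942 + \frac{3259}{-384}\right) = \left(-496 + 1\right) \left(-942 + 3259 \left(- \frac{1}{384}\right)\right) = - 495 \left(-942 - \frac{3259}{384}\right) = \left(-495\right) \left(- \frac{364987}{384}\right) = \frac{60222855}{128}$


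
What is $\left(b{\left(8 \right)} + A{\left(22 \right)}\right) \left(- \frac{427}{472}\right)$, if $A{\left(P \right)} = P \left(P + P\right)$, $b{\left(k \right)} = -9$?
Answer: $- \frac{409493}{472} \approx -867.57$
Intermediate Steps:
$A{\left(P \right)} = 2 P^{2}$ ($A{\left(P \right)} = P 2 P = 2 P^{2}$)
$\left(b{\left(8 \right)} + A{\left(22 \right)}\right) \left(- \frac{427}{472}\right) = \left(-9 + 2 \cdot 22^{2}\right) \left(- \frac{427}{472}\right) = \left(-9 + 2 \cdot 484\right) \left(\left(-427\right) \frac{1}{472}\right) = \left(-9 + 968\right) \left(- \frac{427}{472}\right) = 959 \left(- \frac{427}{472}\right) = - \frac{409493}{472}$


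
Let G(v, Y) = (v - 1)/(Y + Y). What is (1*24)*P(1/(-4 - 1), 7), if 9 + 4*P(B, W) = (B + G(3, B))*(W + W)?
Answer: -2454/5 ≈ -490.80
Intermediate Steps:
G(v, Y) = (-1 + v)/(2*Y) (G(v, Y) = (-1 + v)/((2*Y)) = (-1 + v)*(1/(2*Y)) = (-1 + v)/(2*Y))
P(B, W) = -9/4 + W*(B + 1/B)/2 (P(B, W) = -9/4 + ((B + (-1 + 3)/(2*B))*(W + W))/4 = -9/4 + ((B + (½)*2/B)*(2*W))/4 = -9/4 + ((B + 1/B)*(2*W))/4 = -9/4 + (2*W*(B + 1/B))/4 = -9/4 + W*(B + 1/B)/2)
(1*24)*P(1/(-4 - 1), 7) = (1*24)*(-9/4 + (½)*7/(-4 - 1) + (½)*7/1/(-4 - 1)) = 24*(-9/4 + (½)*7/(-5) + (½)*7/1/(-5)) = 24*(-9/4 + (½)*(-⅕)*7 + (½)*7/(-⅕)) = 24*(-9/4 - 7/10 + (½)*7*(-5)) = 24*(-9/4 - 7/10 - 35/2) = 24*(-409/20) = -2454/5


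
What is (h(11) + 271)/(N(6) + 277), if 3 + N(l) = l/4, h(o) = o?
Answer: 564/551 ≈ 1.0236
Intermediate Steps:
N(l) = -3 + l/4
(h(11) + 271)/(N(6) + 277) = (11 + 271)/((-3 + (¼)*6) + 277) = 282/((-3 + 3/2) + 277) = 282/(-3/2 + 277) = 282/(551/2) = 282*(2/551) = 564/551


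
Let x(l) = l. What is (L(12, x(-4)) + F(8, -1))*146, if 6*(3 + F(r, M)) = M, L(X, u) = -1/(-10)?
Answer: -6716/15 ≈ -447.73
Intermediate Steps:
L(X, u) = ⅒ (L(X, u) = -1*(-⅒) = ⅒)
F(r, M) = -3 + M/6
(L(12, x(-4)) + F(8, -1))*146 = (⅒ + (-3 + (⅙)*(-1)))*146 = (⅒ + (-3 - ⅙))*146 = (⅒ - 19/6)*146 = -46/15*146 = -6716/15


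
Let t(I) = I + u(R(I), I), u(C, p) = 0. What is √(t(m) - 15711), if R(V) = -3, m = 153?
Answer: I*√15558 ≈ 124.73*I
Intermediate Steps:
t(I) = I (t(I) = I + 0 = I)
√(t(m) - 15711) = √(153 - 15711) = √(-15558) = I*√15558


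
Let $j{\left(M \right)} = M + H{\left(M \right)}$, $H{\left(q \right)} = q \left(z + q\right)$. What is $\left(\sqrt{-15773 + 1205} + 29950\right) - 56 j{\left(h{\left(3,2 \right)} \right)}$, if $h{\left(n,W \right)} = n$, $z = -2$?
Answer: $29614 + 2 i \sqrt{3642} \approx 29614.0 + 120.7 i$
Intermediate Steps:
$H{\left(q \right)} = q \left(-2 + q\right)$
$j{\left(M \right)} = M + M \left(-2 + M\right)$
$\left(\sqrt{-15773 + 1205} + 29950\right) - 56 j{\left(h{\left(3,2 \right)} \right)} = \left(\sqrt{-15773 + 1205} + 29950\right) - 56 \cdot 3 \left(-1 + 3\right) = \left(\sqrt{-14568} + 29950\right) - 56 \cdot 3 \cdot 2 = \left(2 i \sqrt{3642} + 29950\right) - 336 = \left(29950 + 2 i \sqrt{3642}\right) - 336 = 29614 + 2 i \sqrt{3642}$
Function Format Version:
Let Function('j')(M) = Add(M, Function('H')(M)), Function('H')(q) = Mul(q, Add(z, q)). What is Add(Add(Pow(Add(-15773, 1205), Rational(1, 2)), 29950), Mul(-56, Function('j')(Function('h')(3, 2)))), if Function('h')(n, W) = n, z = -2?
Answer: Add(29614, Mul(2, I, Pow(3642, Rational(1, 2)))) ≈ Add(29614., Mul(120.70, I))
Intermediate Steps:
Function('H')(q) = Mul(q, Add(-2, q))
Function('j')(M) = Add(M, Mul(M, Add(-2, M)))
Add(Add(Pow(Add(-15773, 1205), Rational(1, 2)), 29950), Mul(-56, Function('j')(Function('h')(3, 2)))) = Add(Add(Pow(Add(-15773, 1205), Rational(1, 2)), 29950), Mul(-56, Mul(3, Add(-1, 3)))) = Add(Add(Pow(-14568, Rational(1, 2)), 29950), Mul(-56, Mul(3, 2))) = Add(Add(Mul(2, I, Pow(3642, Rational(1, 2))), 29950), Mul(-56, 6)) = Add(Add(29950, Mul(2, I, Pow(3642, Rational(1, 2)))), -336) = Add(29614, Mul(2, I, Pow(3642, Rational(1, 2))))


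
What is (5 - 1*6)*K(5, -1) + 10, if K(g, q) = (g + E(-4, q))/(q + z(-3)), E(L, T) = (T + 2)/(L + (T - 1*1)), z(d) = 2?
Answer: 31/6 ≈ 5.1667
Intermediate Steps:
E(L, T) = (2 + T)/(-1 + L + T) (E(L, T) = (2 + T)/(L + (T - 1)) = (2 + T)/(L + (-1 + T)) = (2 + T)/(-1 + L + T))
K(g, q) = (g + (2 + q)/(-5 + q))/(2 + q) (K(g, q) = (g + (2 + q)/(-1 - 4 + q))/(q + 2) = (g + (2 + q)/(-5 + q))/(2 + q))
(5 - 1*6)*K(5, -1) + 10 = (5 - 1*6)*((2 - 1 + 5*(-5 - 1))/((-5 - 1)*(2 - 1))) + 10 = (5 - 6)*((2 - 1 + 5*(-6))/(-6*1)) + 10 = -(-1)*(2 - 1 - 30)/6 + 10 = -(-1)*(-29)/6 + 10 = -1*29/6 + 10 = -29/6 + 10 = 31/6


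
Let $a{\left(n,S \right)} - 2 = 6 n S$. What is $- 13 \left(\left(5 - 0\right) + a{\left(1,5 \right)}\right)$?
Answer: $-481$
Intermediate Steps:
$a{\left(n,S \right)} = 2 + 6 S n$ ($a{\left(n,S \right)} = 2 + 6 n S = 2 + 6 S n$)
$- 13 \left(\left(5 - 0\right) + a{\left(1,5 \right)}\right) = - 13 \left(\left(5 - 0\right) + \left(2 + 6 \cdot 5 \cdot 1\right)\right) = - 13 \left(\left(5 + 0\right) + \left(2 + 30\right)\right) = - 13 \left(5 + 32\right) = \left(-13\right) 37 = -481$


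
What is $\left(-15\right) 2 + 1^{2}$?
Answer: $-29$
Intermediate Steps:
$\left(-15\right) 2 + 1^{2} = -30 + 1 = -29$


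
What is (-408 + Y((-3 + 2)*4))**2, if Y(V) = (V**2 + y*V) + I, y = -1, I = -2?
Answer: 152100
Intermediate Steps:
Y(V) = -2 + V**2 - V (Y(V) = (V**2 - V) - 2 = -2 + V**2 - V)
(-408 + Y((-3 + 2)*4))**2 = (-408 + (-2 + ((-3 + 2)*4)**2 - (-3 + 2)*4))**2 = (-408 + (-2 + (-1*4)**2 - (-1)*4))**2 = (-408 + (-2 + (-4)**2 - 1*(-4)))**2 = (-408 + (-2 + 16 + 4))**2 = (-408 + 18)**2 = (-390)**2 = 152100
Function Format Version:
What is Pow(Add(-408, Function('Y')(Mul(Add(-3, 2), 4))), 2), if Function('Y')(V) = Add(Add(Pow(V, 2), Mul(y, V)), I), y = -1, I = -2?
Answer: 152100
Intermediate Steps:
Function('Y')(V) = Add(-2, Pow(V, 2), Mul(-1, V)) (Function('Y')(V) = Add(Add(Pow(V, 2), Mul(-1, V)), -2) = Add(-2, Pow(V, 2), Mul(-1, V)))
Pow(Add(-408, Function('Y')(Mul(Add(-3, 2), 4))), 2) = Pow(Add(-408, Add(-2, Pow(Mul(Add(-3, 2), 4), 2), Mul(-1, Mul(Add(-3, 2), 4)))), 2) = Pow(Add(-408, Add(-2, Pow(Mul(-1, 4), 2), Mul(-1, Mul(-1, 4)))), 2) = Pow(Add(-408, Add(-2, Pow(-4, 2), Mul(-1, -4))), 2) = Pow(Add(-408, Add(-2, 16, 4)), 2) = Pow(Add(-408, 18), 2) = Pow(-390, 2) = 152100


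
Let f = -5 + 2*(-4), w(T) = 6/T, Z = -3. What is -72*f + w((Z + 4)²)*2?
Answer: 948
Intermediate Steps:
f = -13 (f = -5 - 8 = -13)
-72*f + w((Z + 4)²)*2 = -72*(-13) + (6/((-3 + 4)²))*2 = 936 + (6/(1²))*2 = 936 + (6/1)*2 = 936 + (6*1)*2 = 936 + 6*2 = 936 + 12 = 948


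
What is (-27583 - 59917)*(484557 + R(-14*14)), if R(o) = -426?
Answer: -42361462500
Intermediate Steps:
(-27583 - 59917)*(484557 + R(-14*14)) = (-27583 - 59917)*(484557 - 426) = -87500*484131 = -42361462500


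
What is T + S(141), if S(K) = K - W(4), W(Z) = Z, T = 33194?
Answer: 33331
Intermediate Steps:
S(K) = -4 + K (S(K) = K - 1*4 = K - 4 = -4 + K)
T + S(141) = 33194 + (-4 + 141) = 33194 + 137 = 33331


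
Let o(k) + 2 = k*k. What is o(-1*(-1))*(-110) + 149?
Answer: 259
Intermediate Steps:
o(k) = -2 + k**2 (o(k) = -2 + k*k = -2 + k**2)
o(-1*(-1))*(-110) + 149 = (-2 + (-1*(-1))**2)*(-110) + 149 = (-2 + 1**2)*(-110) + 149 = (-2 + 1)*(-110) + 149 = -1*(-110) + 149 = 110 + 149 = 259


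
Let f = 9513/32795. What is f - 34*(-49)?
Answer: 7806569/4685 ≈ 1666.3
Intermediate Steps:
f = 1359/4685 (f = 9513*(1/32795) = 1359/4685 ≈ 0.29007)
f - 34*(-49) = 1359/4685 - 34*(-49) = 1359/4685 - 1*(-1666) = 1359/4685 + 1666 = 7806569/4685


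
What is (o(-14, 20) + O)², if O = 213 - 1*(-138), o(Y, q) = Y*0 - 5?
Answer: 119716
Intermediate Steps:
o(Y, q) = -5 (o(Y, q) = 0 - 5 = -5)
O = 351 (O = 213 + 138 = 351)
(o(-14, 20) + O)² = (-5 + 351)² = 346² = 119716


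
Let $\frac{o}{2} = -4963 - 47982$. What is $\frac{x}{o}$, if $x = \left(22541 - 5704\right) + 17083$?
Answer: $- \frac{3392}{10589} \approx -0.32033$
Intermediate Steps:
$o = -105890$ ($o = 2 \left(-4963 - 47982\right) = 2 \left(-52945\right) = -105890$)
$x = 33920$ ($x = 16837 + 17083 = 33920$)
$\frac{x}{o} = \frac{33920}{-105890} = 33920 \left(- \frac{1}{105890}\right) = - \frac{3392}{10589}$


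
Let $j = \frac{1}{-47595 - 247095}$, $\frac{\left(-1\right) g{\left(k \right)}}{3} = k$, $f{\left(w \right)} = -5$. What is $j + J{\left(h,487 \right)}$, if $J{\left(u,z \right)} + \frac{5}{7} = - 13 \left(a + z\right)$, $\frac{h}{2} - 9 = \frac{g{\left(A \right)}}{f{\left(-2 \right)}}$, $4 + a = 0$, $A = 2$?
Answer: $- \frac{12953983027}{2062830} \approx -6279.7$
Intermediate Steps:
$a = -4$ ($a = -4 + 0 = -4$)
$g{\left(k \right)} = - 3 k$
$j = - \frac{1}{294690}$ ($j = \frac{1}{-294690} = - \frac{1}{294690} \approx -3.3934 \cdot 10^{-6}$)
$h = \frac{102}{5}$ ($h = 18 + 2 \frac{\left(-3\right) 2}{-5} = 18 + 2 \left(\left(-6\right) \left(- \frac{1}{5}\right)\right) = 18 + 2 \cdot \frac{6}{5} = 18 + \frac{12}{5} = \frac{102}{5} \approx 20.4$)
$J{\left(u,z \right)} = \frac{359}{7} - 13 z$ ($J{\left(u,z \right)} = - \frac{5}{7} - 13 \left(-4 + z\right) = - \frac{5}{7} - \left(-52 + 13 z\right) = \frac{359}{7} - 13 z$)
$j + J{\left(h,487 \right)} = - \frac{1}{294690} + \left(\frac{359}{7} - 6331\right) = - \frac{1}{294690} - \frac{43958}{7} = - \frac{12953983027}{2062830}$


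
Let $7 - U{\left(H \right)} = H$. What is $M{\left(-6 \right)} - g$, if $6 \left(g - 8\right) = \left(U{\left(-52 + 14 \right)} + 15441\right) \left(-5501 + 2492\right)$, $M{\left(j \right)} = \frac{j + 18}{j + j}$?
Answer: $7766220$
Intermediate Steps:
$M{\left(j \right)} = \frac{18 + j}{2 j}$
$U{\left(H \right)} = 7 - H$
$g = -7766221$ ($g = 8 + \frac{\left(\left(7 - \left(-52 + 14\right)\right) + 15441\right) \left(-5501 + 2492\right)}{6} = 8 + \frac{\left(\left(7 - -38\right) + 15441\right) \left(-3009\right)}{6} = 8 + \frac{\left(\left(7 + 38\right) + 15441\right) \left(-3009\right)}{6} = 8 + \frac{\left(45 + 15441\right) \left(-3009\right)}{6} = 8 + \frac{15486 \left(-3009\right)}{6} = 8 + \frac{1}{6} \left(-46597374\right) = 8 - 7766229 = -7766221$)
$M{\left(-6 \right)} - g = \frac{18 - 6}{2 \left(-6\right)} - -7766221 = \frac{1}{2} \left(- \frac{1}{6}\right) 12 + 7766221 = -1 + 7766221 = 7766220$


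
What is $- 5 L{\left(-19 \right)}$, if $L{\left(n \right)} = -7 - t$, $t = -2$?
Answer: $25$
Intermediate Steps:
$L{\left(n \right)} = -5$ ($L{\left(n \right)} = -7 - -2 = -7 + 2 = -5$)
$- 5 L{\left(-19 \right)} = \left(-5\right) \left(-5\right) = 25$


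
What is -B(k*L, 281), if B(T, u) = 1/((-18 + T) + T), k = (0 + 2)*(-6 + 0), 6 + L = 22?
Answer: 1/402 ≈ 0.0024876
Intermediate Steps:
L = 16 (L = -6 + 22 = 16)
k = -12 (k = 2*(-6) = -12)
B(T, u) = 1/(-18 + 2*T)
-B(k*L, 281) = -1/(2*(-9 - 12*16)) = -1/(2*(-9 - 192)) = -1/(2*(-201)) = -(-1)/(2*201) = -1*(-1/402) = 1/402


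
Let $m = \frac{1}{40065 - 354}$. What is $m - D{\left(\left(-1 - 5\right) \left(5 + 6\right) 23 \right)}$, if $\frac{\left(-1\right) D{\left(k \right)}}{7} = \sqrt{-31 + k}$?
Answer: $\frac{1}{39711} + 7 i \sqrt{1549} \approx 2.5182 \cdot 10^{-5} + 275.5 i$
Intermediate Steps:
$D{\left(k \right)} = - 7 \sqrt{-31 + k}$
$m = \frac{1}{39711} \approx 2.5182 \cdot 10^{-5}$
$m - D{\left(\left(-1 - 5\right) \left(5 + 6\right) 23 \right)} = \frac{1}{39711} - - 7 \sqrt{-31 + \left(-1 - 5\right) \left(5 + 6\right) 23} = \frac{1}{39711} - - 7 \sqrt{-31 + \left(-6\right) 11 \cdot 23} = \frac{1}{39711} - - 7 \sqrt{-31 - 1518} = \frac{1}{39711} - - 7 \sqrt{-1549} = \frac{1}{39711} - - 7 i \sqrt{1549} = \frac{1}{39711} + 7 i \sqrt{1549}$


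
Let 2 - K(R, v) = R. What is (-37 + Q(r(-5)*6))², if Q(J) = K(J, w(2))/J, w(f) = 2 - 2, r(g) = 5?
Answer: 323761/225 ≈ 1438.9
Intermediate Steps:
w(f) = 0
K(R, v) = 2 - R
Q(J) = (2 - J)/J
(-37 + Q(r(-5)*6))² = (-37 + (2 - 5*6)/((5*6)))² = (-37 + (2 - 1*30)/30)² = (-37 + (2 - 30)/30)² = (-37 + (1/30)*(-28))² = (-37 - 14/15)² = (-569/15)² = 323761/225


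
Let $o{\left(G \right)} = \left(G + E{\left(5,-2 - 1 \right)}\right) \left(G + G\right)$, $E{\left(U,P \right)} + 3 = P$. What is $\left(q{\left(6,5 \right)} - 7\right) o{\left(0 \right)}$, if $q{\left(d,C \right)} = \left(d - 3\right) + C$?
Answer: $0$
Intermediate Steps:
$E{\left(U,P \right)} = -3 + P$
$o{\left(G \right)} = 2 G \left(-6 + G\right)$ ($o{\left(G \right)} = \left(G - 6\right) \left(G + G\right) = \left(G - 6\right) 2 G = \left(-6 + G\right) 2 G = 2 G \left(-6 + G\right)$)
$q{\left(d,C \right)} = -3 + C + d$ ($q{\left(d,C \right)} = \left(-3 + d\right) + C = -3 + C + d$)
$\left(q{\left(6,5 \right)} - 7\right) o{\left(0 \right)} = \left(\left(-3 + 5 + 6\right) - 7\right) 2 \cdot 0 \left(-6 + 0\right) = \left(8 - 7\right) 2 \cdot 0 \left(-6\right) = 1 \cdot 0 = 0$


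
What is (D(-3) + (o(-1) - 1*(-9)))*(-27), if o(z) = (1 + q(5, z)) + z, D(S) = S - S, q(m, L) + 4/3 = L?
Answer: -180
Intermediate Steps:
q(m, L) = -4/3 + L
D(S) = 0
o(z) = -⅓ + 2*z (o(z) = (1 + (-4/3 + z)) + z = (-⅓ + z) + z = -⅓ + 2*z)
(D(-3) + (o(-1) - 1*(-9)))*(-27) = (0 + ((-⅓ + 2*(-1)) - 1*(-9)))*(-27) = (0 + ((-⅓ - 2) + 9))*(-27) = (0 + (-7/3 + 9))*(-27) = (0 + 20/3)*(-27) = (20/3)*(-27) = -180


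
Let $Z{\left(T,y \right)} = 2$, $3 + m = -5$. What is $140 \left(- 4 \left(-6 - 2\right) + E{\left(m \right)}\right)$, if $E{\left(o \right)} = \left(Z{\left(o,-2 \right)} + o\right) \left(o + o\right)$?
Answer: $17920$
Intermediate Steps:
$m = -8$ ($m = -3 - 5 = -8$)
$E{\left(o \right)} = 2 o \left(2 + o\right)$ ($E{\left(o \right)} = \left(2 + o\right) \left(o + o\right) = \left(2 + o\right) 2 o = 2 o \left(2 + o\right)$)
$140 \left(- 4 \left(-6 - 2\right) + E{\left(m \right)}\right) = 140 \left(- 4 \left(-6 - 2\right) + 2 \left(-8\right) \left(2 - 8\right)\right) = 140 \left(\left(-4\right) \left(-8\right) + 2 \left(-8\right) \left(-6\right)\right) = 140 \left(32 + 96\right) = 140 \cdot 128 = 17920$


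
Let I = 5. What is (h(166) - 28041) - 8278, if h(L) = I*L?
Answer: -35489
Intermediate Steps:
h(L) = 5*L
(h(166) - 28041) - 8278 = (5*166 - 28041) - 8278 = (830 - 28041) - 8278 = -27211 - 8278 = -35489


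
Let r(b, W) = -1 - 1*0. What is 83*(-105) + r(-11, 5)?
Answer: -8716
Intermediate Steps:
r(b, W) = -1 (r(b, W) = -1 + 0 = -1)
83*(-105) + r(-11, 5) = 83*(-105) - 1 = -8715 - 1 = -8716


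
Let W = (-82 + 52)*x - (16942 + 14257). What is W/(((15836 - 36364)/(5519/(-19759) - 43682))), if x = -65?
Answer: -25245342974093/405612752 ≈ -62240.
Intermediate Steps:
W = -29249 (W = (-82 + 52)*(-65) - (16942 + 14257) = -30*(-65) - 1*31199 = 1950 - 31199 = -29249)
W/(((15836 - 36364)/(5519/(-19759) - 43682))) = -29249*(5519/(-19759) - 43682)/(15836 - 36364) = -29249/((-20528/(5519*(-1/19759) - 43682))) = -29249/((-20528/(-5519/19759 - 43682))) = -29249/((-20528/(-863118157/19759))) = -29249/((-20528*(-19759/863118157))) = -29249/405612752/863118157 = -29249*863118157/405612752 = -25245342974093/405612752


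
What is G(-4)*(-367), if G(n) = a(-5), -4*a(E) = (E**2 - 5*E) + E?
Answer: 16515/4 ≈ 4128.8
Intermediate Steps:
a(E) = E - E**2/4 (a(E) = -((E**2 - 5*E) + E)/4 = -(E**2 - 4*E)/4 = E - E**2/4)
G(n) = -45/4 (G(n) = (1/4)*(-5)*(4 - 1*(-5)) = (1/4)*(-5)*(4 + 5) = (1/4)*(-5)*9 = -45/4)
G(-4)*(-367) = -45/4*(-367) = 16515/4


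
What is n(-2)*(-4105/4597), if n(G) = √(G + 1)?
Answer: -4105*I/4597 ≈ -0.89297*I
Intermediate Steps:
n(G) = √(1 + G)
n(-2)*(-4105/4597) = √(1 - 2)*(-4105/4597) = √(-1)*(-4105*1/4597) = I*(-4105/4597) = -4105*I/4597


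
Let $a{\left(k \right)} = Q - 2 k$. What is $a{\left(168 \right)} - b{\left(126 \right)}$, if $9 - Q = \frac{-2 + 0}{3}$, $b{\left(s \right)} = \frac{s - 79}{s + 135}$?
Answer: $- \frac{85220}{261} \approx -326.51$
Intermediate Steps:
$b{\left(s \right)} = \frac{-79 + s}{135 + s}$
$Q = \frac{29}{3}$ ($Q = 9 - \frac{-2 + 0}{3} = 9 - \left(-2\right) \frac{1}{3} = 9 - - \frac{2}{3} = 9 + \frac{2}{3} = \frac{29}{3} \approx 9.6667$)
$a{\left(k \right)} = \frac{29}{3} - 2 k$
$a{\left(168 \right)} - b{\left(126 \right)} = \left(\frac{29}{3} - 336\right) - \frac{-79 + 126}{135 + 126} = \left(\frac{29}{3} - 336\right) - \frac{1}{261} \cdot 47 = - \frac{979}{3} - \frac{1}{261} \cdot 47 = - \frac{979}{3} - \frac{47}{261} = - \frac{85220}{261}$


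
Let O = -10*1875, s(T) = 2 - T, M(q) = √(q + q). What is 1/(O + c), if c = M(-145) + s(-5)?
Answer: -18743/351300339 - I*√290/351300339 ≈ -5.3353e-5 - 4.8475e-8*I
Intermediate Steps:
M(q) = √2*√q (M(q) = √(2*q) = √2*√q)
c = 7 + I*√290 (c = √2*√(-145) + (2 - 1*(-5)) = √2*(I*√145) + (2 + 5) = I*√290 + 7 = 7 + I*√290 ≈ 7.0 + 17.029*I)
O = -18750
1/(O + c) = 1/(-18750 + (7 + I*√290)) = 1/(-18743 + I*√290)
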